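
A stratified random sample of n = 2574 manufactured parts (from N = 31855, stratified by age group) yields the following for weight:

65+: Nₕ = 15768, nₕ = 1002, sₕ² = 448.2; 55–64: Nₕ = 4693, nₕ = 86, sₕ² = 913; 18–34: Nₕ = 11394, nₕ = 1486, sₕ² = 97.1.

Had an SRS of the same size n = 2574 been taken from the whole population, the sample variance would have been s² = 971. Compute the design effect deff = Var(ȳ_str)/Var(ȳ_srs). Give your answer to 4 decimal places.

0.9693

Var(ȳ_str) = Σ Wₕ²(1−fₕ)sₕ²/nₕ with Wₕ = Nₕ/31855:
  65+: (15768/31855)²·(1−1002/15768)·448.2/1002 = 0.10263332
  55–64: (4693/31855)²·(1−86/4693)·913/86 = 0.2261965
  18–34: (11394/31855)²·(1−1486/11394)·97.1/1486 = 0.0072695481
  → Var(ȳ_str) = 0.33609937.
Var(ȳ_srs) = (1 − 2574/31855)·971/2574 = 0.34675201.
deff = 0.33609937 / 0.34675201 = 0.9693.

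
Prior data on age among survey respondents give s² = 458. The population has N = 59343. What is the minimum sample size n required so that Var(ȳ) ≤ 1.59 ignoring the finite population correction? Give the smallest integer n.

289

Without fpc, n₀ = s²/D = 458/1.59 = 288.0503.
Rounding up, n = 289.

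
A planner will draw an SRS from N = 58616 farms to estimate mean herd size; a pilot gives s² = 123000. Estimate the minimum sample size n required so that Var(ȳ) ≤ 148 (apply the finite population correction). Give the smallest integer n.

Without fpc, n₀ = s²/D = 123000/148 = 831.0811.
With fpc, (1 − n/N)·s²/n ≤ D requires n ≥ n₀/(1 + n₀/N) = 831.0811/(1 + 831.0811/58616) = 819.4624.
Rounding up, n = 820.

820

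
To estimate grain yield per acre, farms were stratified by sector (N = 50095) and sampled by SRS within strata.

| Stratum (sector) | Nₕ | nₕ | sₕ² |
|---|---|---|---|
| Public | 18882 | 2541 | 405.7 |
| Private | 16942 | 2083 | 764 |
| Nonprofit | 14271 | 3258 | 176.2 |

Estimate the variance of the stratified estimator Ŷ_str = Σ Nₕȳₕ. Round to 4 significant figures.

1.501 × 10^8

Var(Ŷ_str) = Σₕ Nₕ²(1 − fₕ)sₕ²/nₕ.
Public: 18882²·(1 − 2541/18882)·405.7/2541 = 4.9263693 × 10^7.
Private: 16942²·(1 − 2083/16942)·764/2083 = 9.2333298 × 10^7.
Nonprofit: 14271²·(1 − 3258/14271)·176.2/3258 = 8.4999206 × 10^6.
Sum = 1.5009691 × 10^8.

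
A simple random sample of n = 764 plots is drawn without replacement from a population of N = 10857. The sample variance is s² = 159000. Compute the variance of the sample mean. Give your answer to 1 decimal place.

Under SRS without replacement, Var(ȳ) = (1 − f)·s²/n with f = n/N = 764/10857 = 0.07036935.
Var(ȳ) = (1 − 0.07036935)·159000/764 = 0.92963065·208.11518 = 193.47025.

193.5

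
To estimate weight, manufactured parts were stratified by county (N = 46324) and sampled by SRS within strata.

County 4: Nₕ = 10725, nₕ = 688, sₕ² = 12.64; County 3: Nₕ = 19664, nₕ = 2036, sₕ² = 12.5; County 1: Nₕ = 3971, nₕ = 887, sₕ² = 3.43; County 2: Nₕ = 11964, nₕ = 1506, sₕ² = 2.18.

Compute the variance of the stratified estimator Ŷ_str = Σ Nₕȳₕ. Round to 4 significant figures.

4.334 × 10^6

Var(Ŷ_str) = Σₕ Nₕ²(1 − fₕ)sₕ²/nₕ.
County 4: 10725²·(1 − 688/10725)·12.64/688 = 1.9776975 × 10^6.
County 3: 19664²·(1 − 2036/19664)·12.5/2036 = 2.1281741 × 10^6.
County 1: 3971²·(1 − 887/3971)·3.43/887 = 47357.063.
County 2: 11964²·(1 − 1506/11964)·2.18/1506 = 181115.89.
Sum = 4.3343446 × 10^6.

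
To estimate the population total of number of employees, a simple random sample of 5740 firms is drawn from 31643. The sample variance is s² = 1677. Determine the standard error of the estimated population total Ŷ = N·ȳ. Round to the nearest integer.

Var(Ŷ) = N²·Var(ȳ) = N²·(1 − n/N)·s²/n.
f = 5740/31643 = 0.18139873; Var(ȳ) = 0.81860127·1677/5740 = 0.23916278.
Var(Ŷ) = 31643² · 0.23916278 = 2.3946878 × 10^8.
SE(Ŷ) = √(2.3946878 × 10^8) = 15475.

15475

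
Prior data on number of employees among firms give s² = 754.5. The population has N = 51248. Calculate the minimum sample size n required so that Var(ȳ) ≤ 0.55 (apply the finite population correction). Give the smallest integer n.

1337

Without fpc, n₀ = s²/D = 754.5/0.55 = 1371.8182.
With fpc, (1 − n/N)·s²/n ≤ D requires n ≥ n₀/(1 + n₀/N) = 1371.8182/(1 + 1371.8182/51248) = 1336.0544.
Rounding up, n = 1337.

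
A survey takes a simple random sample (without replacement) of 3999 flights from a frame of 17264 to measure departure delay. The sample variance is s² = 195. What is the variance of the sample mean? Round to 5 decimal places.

0.03747

Under SRS without replacement, Var(ȳ) = (1 − f)·s²/n with f = n/N = 3999/17264 = 0.23163809.
Var(ȳ) = (1 − 0.23163809)·195/3999 = 0.76836191·0.048762191 = 0.03746701.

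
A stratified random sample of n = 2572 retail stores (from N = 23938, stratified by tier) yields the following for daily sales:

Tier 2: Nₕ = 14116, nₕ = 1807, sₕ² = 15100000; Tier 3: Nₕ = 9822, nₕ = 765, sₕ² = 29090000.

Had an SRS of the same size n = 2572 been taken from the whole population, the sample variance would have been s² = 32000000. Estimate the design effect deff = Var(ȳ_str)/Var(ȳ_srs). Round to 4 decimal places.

Var(ȳ_str) = Σ Wₕ²(1−fₕ)sₕ²/nₕ with Wₕ = Nₕ/23938:
  Tier 2: (14116/23938)²·(1−1807/14116)·15100000/1807 = 2533.8301
  Tier 3: (9822/23938)²·(1−765/9822)·29090000/765 = 5903.2457
  → Var(ȳ_str) = 8437.0758.
Var(ȳ_srs) = (1 − 2572/23938)·32000000/2572 = 11104.893.
deff = 8437.0758 / 11104.893 = 0.7598.

0.7598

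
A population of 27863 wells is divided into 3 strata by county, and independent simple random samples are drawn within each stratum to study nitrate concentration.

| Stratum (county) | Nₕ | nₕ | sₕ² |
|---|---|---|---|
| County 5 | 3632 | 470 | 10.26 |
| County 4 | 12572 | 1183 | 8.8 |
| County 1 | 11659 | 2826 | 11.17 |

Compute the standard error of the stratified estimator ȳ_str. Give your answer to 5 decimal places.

Var(ȳ_str) = Σₕ Wₕ²(1 − fₕ)sₕ²/nₕ with Wₕ = Nₕ/N, N = 27863.
County 5: Wₕ = 0.13035208; term = 0.13035208²·(1 − 0.12940529)·10.26/470 = 3.2292484 × 10^-4.
County 4: Wₕ = 0.45120769; term = 0.45120769²·(1 − 0.09409800)·8.8/1183 = 0.0013719306.
County 1: Wₕ = 0.41844023; term = 0.41844023²·(1 − 0.24238785)·11.17/2826 = 5.2431804 × 10^-4.
Sum = 0.0022191735.
SE = √(0.0022191735) = 0.04711.

0.04711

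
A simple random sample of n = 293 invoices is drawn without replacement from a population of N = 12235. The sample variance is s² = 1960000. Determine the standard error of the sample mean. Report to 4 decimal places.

80.8036

Under SRS without replacement, Var(ȳ) = (1 − f)·s²/n with f = n/N = 293/12235 = 0.02394769.
Var(ȳ) = (1 − 0.02394769)·1960000/293 = 0.97605231·6689.4198 = 6529.2236.
SE(ȳ) = √(6529.2236) = 80.8036.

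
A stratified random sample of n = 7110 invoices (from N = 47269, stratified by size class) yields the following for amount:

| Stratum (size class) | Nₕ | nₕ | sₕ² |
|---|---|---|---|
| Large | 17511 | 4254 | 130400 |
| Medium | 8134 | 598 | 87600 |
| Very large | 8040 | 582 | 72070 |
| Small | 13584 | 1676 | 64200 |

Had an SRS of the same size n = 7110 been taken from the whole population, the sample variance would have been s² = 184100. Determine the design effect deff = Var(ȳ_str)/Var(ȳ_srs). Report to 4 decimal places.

Var(ȳ_str) = Σ Wₕ²(1−fₕ)sₕ²/nₕ with Wₕ = Nₕ/47269:
  Large: (17511/47269)²·(1−4254/17511)·130400/4254 = 3.1848097
  Medium: (8134/47269)²·(1−598/8134)·87600/598 = 4.0187885
  Very large: (8040/47269)²·(1−582/8040)·72070/582 = 3.323205
  Small: (13584/47269)²·(1−1676/13584)·64200/1676 = 2.7731584
  → Var(ȳ_str) = 13.299962.
Var(ȳ_srs) = (1 − 7110/47269)·184100/7110 = 21.998378.
deff = 13.299962 / 21.998378 = 0.6046.

0.6046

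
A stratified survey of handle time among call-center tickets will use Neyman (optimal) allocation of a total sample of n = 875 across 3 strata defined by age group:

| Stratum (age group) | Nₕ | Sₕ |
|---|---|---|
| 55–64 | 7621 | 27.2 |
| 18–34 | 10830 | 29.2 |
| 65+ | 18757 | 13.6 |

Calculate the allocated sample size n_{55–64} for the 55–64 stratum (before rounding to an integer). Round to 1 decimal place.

Neyman allocation: nₕ = n·NₕSₕ / Σⱼ NⱼSⱼ.
Σ NⱼSⱼ = 7621·27.2 + 10830·29.2 + 18757·13.6 = 778622.4.
n_{55–64} = 875·7621·27.2 / 778622.4 = 232.9.

232.9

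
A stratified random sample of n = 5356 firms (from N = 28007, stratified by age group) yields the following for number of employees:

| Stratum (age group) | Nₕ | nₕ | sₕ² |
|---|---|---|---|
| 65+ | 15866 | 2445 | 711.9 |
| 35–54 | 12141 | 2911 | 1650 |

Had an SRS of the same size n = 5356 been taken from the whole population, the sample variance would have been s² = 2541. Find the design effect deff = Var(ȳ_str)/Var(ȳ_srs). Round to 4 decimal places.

Var(ȳ_str) = Σ Wₕ²(1−fₕ)sₕ²/nₕ with Wₕ = Nₕ/28007:
  65+: (15866/28007)²·(1−2445/15866)·711.9/2445 = 0.079042246
  35–54: (12141/28007)²·(1−2911/12141)·1650/2911 = 0.080977566
  → Var(ȳ_str) = 0.16001981.
Var(ȳ_srs) = (1 − 5356/28007)·2541/5356 = 0.38369389.
deff = 0.16001981 / 0.38369389 = 0.4171.

0.4171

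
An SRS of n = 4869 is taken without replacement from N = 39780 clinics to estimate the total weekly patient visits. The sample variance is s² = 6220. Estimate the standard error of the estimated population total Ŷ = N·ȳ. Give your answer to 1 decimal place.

42120.0

Var(Ŷ) = N²·Var(ȳ) = N²·(1 − n/N)·s²/n.
f = 4869/39780 = 0.12239819; Var(ȳ) = 0.87760181·6220/4869 = 1.1211097.
Var(Ŷ) = 39780² · 1.1211097 = 1.7740983 × 10^9.
SE(Ŷ) = √(1.7740983 × 10^9) = 42120.0.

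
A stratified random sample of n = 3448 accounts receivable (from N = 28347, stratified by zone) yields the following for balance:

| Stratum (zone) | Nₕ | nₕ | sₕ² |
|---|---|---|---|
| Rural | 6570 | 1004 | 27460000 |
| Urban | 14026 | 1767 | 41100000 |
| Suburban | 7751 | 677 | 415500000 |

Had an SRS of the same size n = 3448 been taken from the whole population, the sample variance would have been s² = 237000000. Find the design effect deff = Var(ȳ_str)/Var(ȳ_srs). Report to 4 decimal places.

0.7967

Var(ȳ_str) = Σ Wₕ²(1−fₕ)sₕ²/nₕ with Wₕ = Nₕ/28347:
  Rural: (6570/28347)²·(1−1004/6570)·27460000/1004 = 1244.69
  Urban: (14026/28347)²·(1−1767/14026)·41100000/1767 = 4977.141
  Suburban: (7751/28347)²·(1−677/7751)·415500000/677 = 41878.483
  → Var(ȳ_str) = 48100.314.
Var(ȳ_srs) = (1 − 3448/28347)·237000000/3448 = 60374.826.
deff = 48100.314 / 60374.826 = 0.7967.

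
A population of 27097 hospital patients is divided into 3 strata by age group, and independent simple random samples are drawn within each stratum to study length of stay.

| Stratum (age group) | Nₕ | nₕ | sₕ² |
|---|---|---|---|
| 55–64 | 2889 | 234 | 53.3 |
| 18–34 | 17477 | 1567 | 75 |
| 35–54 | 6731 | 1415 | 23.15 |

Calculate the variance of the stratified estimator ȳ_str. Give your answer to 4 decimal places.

0.0213

Var(ȳ_str) = Σₕ Wₕ²(1 − fₕ)sₕ²/nₕ with Wₕ = Nₕ/N, N = 27097.
55–64: Wₕ = 0.10661697; term = 0.10661697²·(1 − 0.08099688)·53.3/234 = 0.0023794742.
18–34: Wₕ = 0.64497915; term = 0.64497915²·(1 − 0.08966070)·75/1567 = 0.018125371.
35–54: Wₕ = 0.24840388; term = 0.24840388²·(1 − 0.21022136)·23.15/1415 = 7.972907 × 10^-4.
Sum = 0.021302136.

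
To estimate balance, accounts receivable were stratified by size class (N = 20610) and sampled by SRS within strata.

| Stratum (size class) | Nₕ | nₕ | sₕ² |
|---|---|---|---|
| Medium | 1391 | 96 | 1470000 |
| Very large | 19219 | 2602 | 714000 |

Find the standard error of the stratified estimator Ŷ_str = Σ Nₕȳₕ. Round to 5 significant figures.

339440

Var(Ŷ_str) = Σₕ Nₕ²(1 − fₕ)sₕ²/nₕ.
Medium: 1391²·(1 − 96/1391)·1470000/96 = 2.7583095 × 10^10.
Very large: 19219²·(1 − 2602/19219)·714000/2602 = 8.7634341 × 10^10.
Sum = 1.1521744 × 10^11.
SE = √(1.1521744 × 10^11) = 339440.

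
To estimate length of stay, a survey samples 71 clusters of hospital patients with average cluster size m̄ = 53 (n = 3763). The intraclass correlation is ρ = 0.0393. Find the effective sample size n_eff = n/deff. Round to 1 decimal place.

deff = 1 + (53 − 1)·0.0393 = 1 + 2.0436 = 3.0436.
n_eff = 3763 / 3.0436 = 1236.4.

1236.4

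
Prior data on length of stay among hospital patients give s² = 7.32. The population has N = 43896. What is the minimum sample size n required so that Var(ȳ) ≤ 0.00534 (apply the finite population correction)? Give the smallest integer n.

Without fpc, n₀ = s²/D = 7.32/0.00534 = 1370.7865.
With fpc, (1 − n/N)·s²/n ≤ D requires n ≥ n₀/(1 + n₀/N) = 1370.7865/(1 + 1370.7865/43896) = 1329.2758.
Rounding up, n = 1330.

1330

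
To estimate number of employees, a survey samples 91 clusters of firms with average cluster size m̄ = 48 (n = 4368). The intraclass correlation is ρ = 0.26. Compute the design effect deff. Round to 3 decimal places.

13.220

deff = 1 + (48 − 1)·0.26 = 1 + 12.22 = 13.22.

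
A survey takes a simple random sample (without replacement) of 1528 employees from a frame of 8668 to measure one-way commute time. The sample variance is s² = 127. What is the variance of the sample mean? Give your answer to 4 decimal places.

Under SRS without replacement, Var(ȳ) = (1 − f)·s²/n with f = n/N = 1528/8668 = 0.17628057.
Var(ȳ) = (1 − 0.17628057)·127/1528 = 0.82371943·0.083115183 = 0.068463591.

0.0685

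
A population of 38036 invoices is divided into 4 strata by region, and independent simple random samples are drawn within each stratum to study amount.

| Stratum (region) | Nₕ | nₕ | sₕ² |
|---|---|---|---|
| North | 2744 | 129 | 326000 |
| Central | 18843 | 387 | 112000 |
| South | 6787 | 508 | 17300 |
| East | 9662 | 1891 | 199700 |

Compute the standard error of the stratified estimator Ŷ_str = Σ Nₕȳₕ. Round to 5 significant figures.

Var(Ŷ_str) = Σₕ Nₕ²(1 − fₕ)sₕ²/nₕ.
North: 2744²·(1 − 129/2744)·326000/129 = 1.8133586 × 10^10.
Central: 18843²·(1 − 387/18843)·112000/387 = 1.0064558 × 10^11.
South: 6787²·(1 − 508/6787)·17300/508 = 1.4512784 × 10^9.
East: 9662²·(1 − 1891/9662)·199700/1891 = 7.9292202 × 10^9.
Sum = 1.2815966 × 10^11.
SE = √(1.2815966 × 10^11) = 357990.

357990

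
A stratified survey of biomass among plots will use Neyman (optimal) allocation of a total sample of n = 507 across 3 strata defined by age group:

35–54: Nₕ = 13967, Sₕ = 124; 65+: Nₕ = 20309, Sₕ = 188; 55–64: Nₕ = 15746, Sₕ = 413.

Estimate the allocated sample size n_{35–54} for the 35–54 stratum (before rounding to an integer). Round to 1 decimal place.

Neyman allocation: nₕ = n·NₕSₕ / Σⱼ NⱼSⱼ.
Σ NⱼSⱼ = 13967·124 + 20309·188 + 15746·413 = 1.2053098 × 10^7.
n_{35–54} = 507·13967·124 / (1.2053098 × 10^7) = 72.9.

72.9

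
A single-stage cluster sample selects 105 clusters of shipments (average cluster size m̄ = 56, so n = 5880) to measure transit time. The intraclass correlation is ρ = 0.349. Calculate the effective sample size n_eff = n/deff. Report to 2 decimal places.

291.16

deff = 1 + (56 − 1)·0.349 = 1 + 19.195 = 20.195.
n_eff = 5880 / 20.195 = 291.16.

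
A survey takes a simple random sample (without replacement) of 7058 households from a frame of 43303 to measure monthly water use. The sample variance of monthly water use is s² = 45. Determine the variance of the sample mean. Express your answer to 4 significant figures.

Under SRS without replacement, Var(ȳ) = (1 − f)·s²/n with f = n/N = 7058/43303 = 0.16299102.
Var(ȳ) = (1 − 0.16299102)·45/7058 = 0.83700898·0.0063757438 = 0.0053365549.

0.005337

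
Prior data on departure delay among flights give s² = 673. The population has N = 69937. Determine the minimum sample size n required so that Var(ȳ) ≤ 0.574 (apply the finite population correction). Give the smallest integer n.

1154

Without fpc, n₀ = s²/D = 673/0.574 = 1172.4739.
With fpc, (1 − n/N)·s²/n ≤ D requires n ≥ n₀/(1 + n₀/N) = 1172.4739/(1 + 1172.4739/69937) = 1153.1418.
Rounding up, n = 1154.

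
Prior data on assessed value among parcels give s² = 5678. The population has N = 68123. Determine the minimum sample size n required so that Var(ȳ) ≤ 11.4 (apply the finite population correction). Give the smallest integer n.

495

Without fpc, n₀ = s²/D = 5678/11.4 = 498.0702.
With fpc, (1 − n/N)·s²/n ≤ D requires n ≥ n₀/(1 + n₀/N) = 498.0702/(1 + 498.0702/68123) = 494.4551.
Rounding up, n = 495.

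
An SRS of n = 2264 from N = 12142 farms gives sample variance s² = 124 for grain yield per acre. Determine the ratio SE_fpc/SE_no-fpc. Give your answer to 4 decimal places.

f = n/N = 2264/12142 = 0.18646022.
SE_no-fpc = √(s²/n) = 0.23403059; SE_fpc = √((1−f)s²/n) = 0.21108726.
Ratio = √(1−f) = 0.90196440.

0.9020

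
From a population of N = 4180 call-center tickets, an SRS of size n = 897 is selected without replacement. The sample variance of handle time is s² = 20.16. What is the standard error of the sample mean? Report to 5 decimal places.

0.13286

Under SRS without replacement, Var(ȳ) = (1 − f)·s²/n with f = n/N = 897/4180 = 0.21459330.
Var(ȳ) = (1 − 0.21459330)·20.16/897 = 0.78540670·0.022474916 = 0.01765195.
SE(ȳ) = √(0.01765195) = 0.13286.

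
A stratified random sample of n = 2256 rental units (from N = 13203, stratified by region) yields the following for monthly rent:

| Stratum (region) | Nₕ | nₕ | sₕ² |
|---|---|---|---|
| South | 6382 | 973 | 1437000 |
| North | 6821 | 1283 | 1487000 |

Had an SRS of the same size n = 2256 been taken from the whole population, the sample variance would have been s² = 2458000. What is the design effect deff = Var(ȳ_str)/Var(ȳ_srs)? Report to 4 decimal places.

0.6018

Var(ȳ_str) = Σ Wₕ²(1−fₕ)sₕ²/nₕ with Wₕ = Nₕ/13203:
  South: (6382/13203)²·(1−973/6382)·1437000/973 = 292.46403
  North: (6821/13203)²·(1−1283/6821)·1487000/1283 = 251.15398
  → Var(ȳ_str) = 543.61801.
Var(ȳ_srs) = (1 − 2256/13203)·2458000/2256 = 903.3692.
deff = 543.61801 / 903.3692 = 0.6018.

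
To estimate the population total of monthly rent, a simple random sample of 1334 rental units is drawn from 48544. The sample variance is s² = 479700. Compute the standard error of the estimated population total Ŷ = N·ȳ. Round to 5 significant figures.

907800

Var(Ŷ) = N²·Var(ȳ) = N²·(1 − n/N)·s²/n.
f = 1334/48544 = 0.02748022; Var(ȳ) = 0.97251978·479700/1334 = 349.71345.
Var(Ŷ) = 48544² · 349.71345 = 8.2410672 × 10^11.
SE(Ŷ) = √(8.2410672 × 10^11) = 907800.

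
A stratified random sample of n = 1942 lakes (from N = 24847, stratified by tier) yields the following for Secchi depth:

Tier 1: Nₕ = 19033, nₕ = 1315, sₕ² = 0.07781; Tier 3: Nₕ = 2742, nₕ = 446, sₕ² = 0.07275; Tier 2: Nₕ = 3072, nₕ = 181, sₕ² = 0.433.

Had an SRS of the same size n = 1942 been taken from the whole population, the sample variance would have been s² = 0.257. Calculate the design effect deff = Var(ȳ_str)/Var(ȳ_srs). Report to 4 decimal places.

Var(ȳ_str) = Σ Wₕ²(1−fₕ)sₕ²/nₕ with Wₕ = Nₕ/24847:
  Tier 1: (19033/24847)²·(1−1315/19033)·0.07781/1315 = 3.2320918 × 10^-5
  Tier 3: (2742/24847)²·(1−446/2742)·0.07275/446 = 1.6633726 × 10^-6
  Tier 2: (3072/24847)²·(1−181/3072)·0.433/181 = 3.4413647 × 10^-5
  → Var(ȳ_str) = 6.8397938 × 10^-5.
Var(ȳ_srs) = (1 − 1942/24847)·0.257/1942 = 1.219945 × 10^-4.
deff = (6.8397938 × 10^-5) / (1.219945 × 10^-4) = 0.5607.

0.5607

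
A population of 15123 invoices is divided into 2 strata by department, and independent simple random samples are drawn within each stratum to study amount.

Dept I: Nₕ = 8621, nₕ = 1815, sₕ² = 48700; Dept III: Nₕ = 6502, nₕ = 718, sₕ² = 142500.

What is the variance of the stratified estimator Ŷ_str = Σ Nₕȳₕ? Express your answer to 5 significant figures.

Var(Ŷ_str) = Σₕ Nₕ²(1 − fₕ)sₕ²/nₕ.
Dept I: 8621²·(1 − 1815/8621)·48700/1815 = 1.5743523 × 10^9.
Dept III: 6502²·(1 − 718/6502)·142500/718 = 7.4638975 × 10^9.
Sum = 9.0382498 × 10^9.

9.0382 × 10^9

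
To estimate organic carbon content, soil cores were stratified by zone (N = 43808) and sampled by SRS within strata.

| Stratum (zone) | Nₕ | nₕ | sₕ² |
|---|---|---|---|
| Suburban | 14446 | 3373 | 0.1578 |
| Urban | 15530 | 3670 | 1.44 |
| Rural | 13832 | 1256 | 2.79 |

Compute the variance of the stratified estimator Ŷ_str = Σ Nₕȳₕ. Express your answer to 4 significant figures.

Var(Ŷ_str) = Σₕ Nₕ²(1 − fₕ)sₕ²/nₕ.
Suburban: 14446²·(1 − 3373/14446)·0.1578/3373 = 7483.4794.
Urban: 15530²·(1 − 3670/15530)·1.44/3670 = 72269.088.
Rural: 13832²·(1 − 1256/13832)·2.79/1256 = 386404.41.
Sum = 466156.98.

466200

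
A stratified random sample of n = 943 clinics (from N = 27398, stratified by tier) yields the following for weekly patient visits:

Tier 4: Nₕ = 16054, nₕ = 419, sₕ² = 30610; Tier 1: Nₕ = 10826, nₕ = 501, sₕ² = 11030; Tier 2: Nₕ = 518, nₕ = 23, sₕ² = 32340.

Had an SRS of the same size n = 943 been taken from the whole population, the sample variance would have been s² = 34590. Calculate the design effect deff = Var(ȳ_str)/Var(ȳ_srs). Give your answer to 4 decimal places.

0.7958

Var(ȳ_str) = Σ Wₕ²(1−fₕ)sₕ²/nₕ with Wₕ = Nₕ/27398:
  Tier 4: (16054/27398)²·(1−419/16054)·30610/419 = 24.428271
  Tier 1: (10826/27398)²·(1−501/10826)·11030/501 = 3.2783714
  Tier 2: (518/27398)²·(1−23/518)·32340/23 = 0.48029649
  → Var(ȳ_str) = 28.186939.
Var(ȳ_srs) = (1 − 943/27398)·34590/943 = 35.418305.
deff = 28.186939 / 35.418305 = 0.7958.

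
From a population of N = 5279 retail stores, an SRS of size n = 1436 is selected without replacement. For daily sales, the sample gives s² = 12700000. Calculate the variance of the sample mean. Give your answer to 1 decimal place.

Under SRS without replacement, Var(ȳ) = (1 − f)·s²/n with f = n/N = 1436/5279 = 0.27202122.
Var(ȳ) = (1 − 0.27202122)·12700000/1436 = 0.72797878·8844.0111 = 6438.2525.

6438.3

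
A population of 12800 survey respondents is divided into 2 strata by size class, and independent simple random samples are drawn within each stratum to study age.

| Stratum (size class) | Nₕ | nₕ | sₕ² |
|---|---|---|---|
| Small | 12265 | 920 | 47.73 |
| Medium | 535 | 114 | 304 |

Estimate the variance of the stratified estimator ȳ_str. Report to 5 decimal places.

0.04773

Var(ȳ_str) = Σₕ Wₕ²(1 − fₕ)sₕ²/nₕ with Wₕ = Nₕ/N, N = 12800.
Small: Wₕ = 0.95820313; term = 0.95820313²·(1 − 0.07501019)·47.73/920 = 0.044061139.
Medium: Wₕ = 0.04179687; term = 0.04179687²·(1 − 0.21308411)·304/114 = 0.0036659342.
Sum = 0.047727073.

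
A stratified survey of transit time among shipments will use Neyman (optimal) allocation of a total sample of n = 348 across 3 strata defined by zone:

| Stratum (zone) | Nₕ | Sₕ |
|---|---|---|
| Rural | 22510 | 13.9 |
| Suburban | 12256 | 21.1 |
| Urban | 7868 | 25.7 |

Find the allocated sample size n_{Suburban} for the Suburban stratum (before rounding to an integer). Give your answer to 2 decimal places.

Neyman allocation: nₕ = n·NₕSₕ / Σⱼ NⱼSⱼ.
Σ NⱼSⱼ = 22510·13.9 + 12256·21.1 + 7868·25.7 = 773698.2.
n_{Suburban} = 348·12256·21.1 / 773698.2 = 116.32.

116.32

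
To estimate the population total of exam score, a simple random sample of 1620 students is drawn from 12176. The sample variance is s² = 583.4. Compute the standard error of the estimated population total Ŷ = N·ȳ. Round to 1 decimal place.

Var(Ŷ) = N²·Var(ȳ) = N²·(1 − n/N)·s²/n.
f = 1620/12176 = 0.13304862; Var(ȳ) = 0.86695138·583.4/1620 = 0.31220953.
Var(Ŷ) = 12176² · 0.31220953 = 4.6286616 × 10^7.
SE(Ŷ) = √(4.6286616 × 10^7) = 6803.4.

6803.4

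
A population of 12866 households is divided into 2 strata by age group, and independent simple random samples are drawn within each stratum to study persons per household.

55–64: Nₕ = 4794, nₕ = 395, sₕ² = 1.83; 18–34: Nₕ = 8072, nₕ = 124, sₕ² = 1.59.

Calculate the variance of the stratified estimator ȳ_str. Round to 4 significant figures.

Var(ȳ_str) = Σₕ Wₕ²(1 − fₕ)sₕ²/nₕ with Wₕ = Nₕ/N, N = 12866.
55–64: Wₕ = 0.37260998; term = 0.37260998²·(1 − 0.08239466)·1.83/395 = 5.9022675 × 10^-4.
18–34: Wₕ = 0.62739002; term = 0.62739002²·(1 − 0.01536174)·1.59/124 = 0.0049696678.
Sum = 0.0055598946.

0.005560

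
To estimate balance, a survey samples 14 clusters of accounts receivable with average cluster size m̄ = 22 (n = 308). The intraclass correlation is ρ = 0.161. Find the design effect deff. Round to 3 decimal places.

4.381

deff = 1 + (22 − 1)·0.161 = 1 + 3.381 = 4.381.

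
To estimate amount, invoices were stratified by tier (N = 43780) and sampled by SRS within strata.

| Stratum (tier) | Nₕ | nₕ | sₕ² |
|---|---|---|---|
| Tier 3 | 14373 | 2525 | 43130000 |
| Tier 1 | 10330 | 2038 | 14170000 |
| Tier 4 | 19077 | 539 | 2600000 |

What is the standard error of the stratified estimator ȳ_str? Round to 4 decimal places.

52.1379

Var(ȳ_str) = Σₕ Wₕ²(1 − fₕ)sₕ²/nₕ with Wₕ = Nₕ/N, N = 43780.
Tier 3: Wₕ = 0.32830059; term = 0.32830059²·(1 − 0.17567662)·43130000/2525 = 1517.606.
Tier 1: Wₕ = 0.23595249; term = 0.23595249²·(1 − 0.19728945)·14170000/2038 = 310.72326.
Tier 4: Wₕ = 0.43574692; term = 0.43574692²·(1 − 0.02825392)·2600000/539 = 890.03283.
Sum = 2718.3621.
SE = √(2718.3621) = 52.1379.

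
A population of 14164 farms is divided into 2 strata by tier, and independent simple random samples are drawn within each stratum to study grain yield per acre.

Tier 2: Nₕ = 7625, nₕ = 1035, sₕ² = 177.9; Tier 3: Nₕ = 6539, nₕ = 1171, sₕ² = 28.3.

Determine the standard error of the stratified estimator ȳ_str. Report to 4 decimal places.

Var(ȳ_str) = Σₕ Wₕ²(1 − fₕ)sₕ²/nₕ with Wₕ = Nₕ/N, N = 14164.
Tier 2: Wₕ = 0.53833663; term = 0.53833663²·(1 − 0.13573770)·177.9/1035 = 0.043051573.
Tier 3: Wₕ = 0.46166337; term = 0.46166337²·(1 − 0.17907937)·28.3/1171 = 0.0042284534.
Sum = 0.047280026.
SE = √(0.047280026) = 0.2174.

0.2174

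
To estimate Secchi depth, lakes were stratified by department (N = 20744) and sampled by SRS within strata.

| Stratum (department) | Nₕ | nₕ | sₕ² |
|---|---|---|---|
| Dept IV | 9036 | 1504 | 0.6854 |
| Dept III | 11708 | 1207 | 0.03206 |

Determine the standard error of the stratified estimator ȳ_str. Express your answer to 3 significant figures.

Var(ȳ_str) = Σₕ Wₕ²(1 − fₕ)sₕ²/nₕ with Wₕ = Nₕ/N, N = 20744.
Dept IV: Wₕ = 0.43559583; term = 0.43559583²·(1 − 0.16644533)·0.6854/1504 = 7.2077181 × 10^-5.
Dept III: Wₕ = 0.56440417; term = 0.56440417²·(1 − 0.10309190)·0.03206/1207 = 7.589001 × 10^-6.
Sum = 7.9666182 × 10^-5.
SE = √(7.9666182 × 10^-5) = 0.00893.

0.00893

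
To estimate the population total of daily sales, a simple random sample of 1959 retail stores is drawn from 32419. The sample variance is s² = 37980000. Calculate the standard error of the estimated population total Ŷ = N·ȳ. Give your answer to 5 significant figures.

Var(Ŷ) = N²·Var(ȳ) = N²·(1 − n/N)·s²/n.
f = 1959/32419 = 0.06042753; Var(ȳ) = 0.93957247·37980000/1959 = 18215.907.
Var(Ŷ) = 32419² · 18215.907 = 1.9144765 × 10^13.
SE(Ŷ) = √(1.9144765 × 10^13) = 4.3755 × 10^6.

4.3755 × 10^6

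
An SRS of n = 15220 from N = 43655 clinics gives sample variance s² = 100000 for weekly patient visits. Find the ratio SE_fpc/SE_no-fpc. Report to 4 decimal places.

f = n/N = 15220/43655 = 0.34864277.
SE_no-fpc = √(s²/n) = 2.5632601; SE_fpc = √((1−f)s²/n) = 2.0687228.
Ratio = √(1−f) = 0.80706706.

0.8071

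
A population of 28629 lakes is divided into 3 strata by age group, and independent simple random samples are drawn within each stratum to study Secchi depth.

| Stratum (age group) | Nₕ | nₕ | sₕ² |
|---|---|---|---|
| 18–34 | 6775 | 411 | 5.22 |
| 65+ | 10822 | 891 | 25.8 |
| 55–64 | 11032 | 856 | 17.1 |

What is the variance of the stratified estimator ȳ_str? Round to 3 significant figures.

0.00720

Var(ȳ_str) = Σₕ Wₕ²(1 − fₕ)sₕ²/nₕ with Wₕ = Nₕ/N, N = 28629.
18–34: Wₕ = 0.23664815; term = 0.23664815²·(1 − 0.06066421)·5.22/411 = 6.6812203 × 10^-4.
65+: Wₕ = 0.37800831; term = 0.37800831²·(1 − 0.08233229)·25.8/891 = 0.0037969087.
55–64: Wₕ = 0.38534353; term = 0.38534353²·(1 − 0.07759246)·17.1/856 = 0.0027361591.
Sum = 0.0072011898.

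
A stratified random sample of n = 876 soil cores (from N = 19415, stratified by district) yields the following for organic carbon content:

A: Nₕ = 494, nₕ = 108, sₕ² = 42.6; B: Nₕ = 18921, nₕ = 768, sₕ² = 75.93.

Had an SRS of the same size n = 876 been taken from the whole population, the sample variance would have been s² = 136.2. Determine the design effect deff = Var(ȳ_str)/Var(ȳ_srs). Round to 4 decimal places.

0.6081

Var(ȳ_str) = Σ Wₕ²(1−fₕ)sₕ²/nₕ with Wₕ = Nₕ/19415:
  A: (494/19415)²·(1−108/494)·42.6/108 = 1.9953786 × 10^-4
  B: (18921/19415)²·(1−768/18921)·75.93/768 = 0.090088609
  → Var(ȳ_str) = 0.090288147.
Var(ȳ_srs) = (1 − 876/19415)·136.2/876 = 0.14846426.
deff = 0.090288147 / 0.14846426 = 0.6081.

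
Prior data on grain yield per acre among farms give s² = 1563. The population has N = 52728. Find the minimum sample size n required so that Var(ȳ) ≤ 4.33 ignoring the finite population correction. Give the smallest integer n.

Without fpc, n₀ = s²/D = 1563/4.33 = 360.9700.
Rounding up, n = 361.

361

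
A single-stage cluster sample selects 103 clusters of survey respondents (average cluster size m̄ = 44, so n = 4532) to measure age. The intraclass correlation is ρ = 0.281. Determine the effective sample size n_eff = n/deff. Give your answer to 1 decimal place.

deff = 1 + (44 − 1)·0.281 = 1 + 12.083 = 13.083.
n_eff = 4532 / 13.083 = 346.4.

346.4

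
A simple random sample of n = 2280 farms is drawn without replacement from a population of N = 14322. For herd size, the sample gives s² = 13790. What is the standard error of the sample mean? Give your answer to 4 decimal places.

2.2551

Under SRS without replacement, Var(ȳ) = (1 − f)·s²/n with f = n/N = 2280/14322 = 0.15919564.
Var(ȳ) = (1 − 0.15919564)·13790/2280 = 0.84080436·6.0482456 = 5.0853913.
SE(ȳ) = √(5.0853913) = 2.2551.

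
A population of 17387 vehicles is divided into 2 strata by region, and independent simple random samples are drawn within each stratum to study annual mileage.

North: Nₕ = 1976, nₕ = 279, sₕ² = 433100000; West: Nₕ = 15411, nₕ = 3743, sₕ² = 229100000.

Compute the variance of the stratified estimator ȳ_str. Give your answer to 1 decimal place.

53625.7

Var(ȳ_str) = Σₕ Wₕ²(1 − fₕ)sₕ²/nₕ with Wₕ = Nₕ/N, N = 17387.
North: Wₕ = 0.11364813; term = 0.11364813²·(1 − 0.14119433)·433100000/279 = 17218.823.
West: Wₕ = 0.88635187; term = 0.88635187²·(1 − 0.24287846)·229100000/3743 = 36406.858.
Sum = 53625.681.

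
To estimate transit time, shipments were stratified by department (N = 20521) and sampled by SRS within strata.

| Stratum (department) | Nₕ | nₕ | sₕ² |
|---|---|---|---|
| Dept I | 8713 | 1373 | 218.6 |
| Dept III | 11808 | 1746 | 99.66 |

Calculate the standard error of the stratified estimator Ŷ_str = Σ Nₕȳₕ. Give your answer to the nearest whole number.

4119

Var(Ŷ_str) = Σₕ Nₕ²(1 − fₕ)sₕ²/nₕ.
Dept I: 8713²·(1 − 1373/8713)·218.6/1373 = 1.0182242 × 10^7.
Dept III: 11808²·(1 − 1746/11808)·99.66/1746 = 6.7816801 × 10^6.
Sum = 1.6963922 × 10^7.
SE = √(1.6963922 × 10^7) = 4119.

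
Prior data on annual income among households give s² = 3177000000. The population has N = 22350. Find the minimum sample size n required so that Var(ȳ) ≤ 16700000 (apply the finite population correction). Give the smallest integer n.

Without fpc, n₀ = s²/D = 3177000000/16700000 = 190.2395.
With fpc, (1 − n/N)·s²/n ≤ D requires n ≥ n₀/(1 + n₀/N) = 190.2395/(1 + 190.2395/22350) = 188.6339.
Rounding up, n = 189.

189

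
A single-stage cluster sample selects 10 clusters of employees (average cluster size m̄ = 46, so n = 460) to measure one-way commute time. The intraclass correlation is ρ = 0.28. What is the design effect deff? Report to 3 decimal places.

13.600

deff = 1 + (46 − 1)·0.28 = 1 + 12.6 = 13.6.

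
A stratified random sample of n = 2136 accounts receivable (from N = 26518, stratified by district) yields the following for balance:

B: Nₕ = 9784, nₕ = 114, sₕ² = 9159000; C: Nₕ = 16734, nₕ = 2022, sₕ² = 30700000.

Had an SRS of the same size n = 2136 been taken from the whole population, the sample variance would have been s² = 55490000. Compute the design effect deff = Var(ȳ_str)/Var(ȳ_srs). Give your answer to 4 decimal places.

Var(ȳ_str) = Σ Wₕ²(1−fₕ)sₕ²/nₕ with Wₕ = Nₕ/26518:
  B: (9784/26518)²·(1−114/9784)·9159000/114 = 10809.475
  C: (16734/26518)²·(1−2022/16734)·30700000/2022 = 5315.5373
  → Var(ȳ_str) = 16125.012.
Var(ȳ_srs) = (1 − 2136/26518)·55490000/2136 = 23885.924.
deff = 16125.012 / 23885.924 = 0.6751.

0.6751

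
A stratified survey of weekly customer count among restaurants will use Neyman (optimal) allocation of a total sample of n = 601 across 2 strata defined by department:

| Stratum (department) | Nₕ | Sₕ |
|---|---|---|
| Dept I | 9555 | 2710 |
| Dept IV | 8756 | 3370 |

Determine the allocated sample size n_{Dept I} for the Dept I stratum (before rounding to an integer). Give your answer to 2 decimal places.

280.90

Neyman allocation: nₕ = n·NₕSₕ / Σⱼ NⱼSⱼ.
Σ NⱼSⱼ = 9555·2710 + 8756·3370 = 5.540177 × 10^7.
n_{Dept I} = 601·9555·2710 / (5.540177 × 10^7) = 280.90.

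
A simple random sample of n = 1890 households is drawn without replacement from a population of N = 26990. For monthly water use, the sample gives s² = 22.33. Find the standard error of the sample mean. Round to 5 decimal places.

0.10482

Under SRS without replacement, Var(ȳ) = (1 − f)·s²/n with f = n/N = 1890/26990 = 0.07002594.
Var(ȳ) = (1 − 0.07002594)·22.33/1890 = 0.92997406·0.011814815 = 0.010987471.
SE(ȳ) = √(0.010987471) = 0.10482.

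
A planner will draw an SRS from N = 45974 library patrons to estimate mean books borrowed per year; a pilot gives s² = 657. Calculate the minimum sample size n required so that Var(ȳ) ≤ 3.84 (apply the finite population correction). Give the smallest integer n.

Without fpc, n₀ = s²/D = 657/3.84 = 171.0938.
With fpc, (1 − n/N)·s²/n ≤ D requires n ≥ n₀/(1 + n₀/N) = 171.0938/(1 + 171.0938/45974) = 170.4594.
Rounding up, n = 171.

171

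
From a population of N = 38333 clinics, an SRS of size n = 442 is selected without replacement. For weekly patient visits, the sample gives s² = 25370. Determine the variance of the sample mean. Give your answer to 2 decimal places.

56.74

Under SRS without replacement, Var(ȳ) = (1 − f)·s²/n with f = n/N = 442/38333 = 0.01153054.
Var(ȳ) = (1 − 0.01153054)·25370/442 = 0.98846946·57.39819 = 56.736358.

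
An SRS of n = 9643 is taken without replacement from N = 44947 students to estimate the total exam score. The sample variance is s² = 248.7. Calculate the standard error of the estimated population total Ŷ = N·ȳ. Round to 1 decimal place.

Var(Ŷ) = N²·Var(ȳ) = N²·(1 − n/N)·s²/n.
f = 9643/44947 = 0.21454157; Var(ȳ) = 0.78545843·248.7/9643 = 0.020257545.
Var(Ŷ) = 44947² · 0.020257545 = 4.0924957 × 10^7.
SE(Ŷ) = √(4.0924957 × 10^7) = 6397.3.

6397.3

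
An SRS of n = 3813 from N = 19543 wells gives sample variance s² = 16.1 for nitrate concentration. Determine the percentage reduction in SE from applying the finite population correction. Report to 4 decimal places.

10.2842

f = n/N = 3813/19543 = 0.19510822.
SE_no-fpc = √(s²/n) = 0.064979974; SE_fpc = √((1−f)s²/n) = 0.058297278.
Ratio = √(1−f) = 0.89715761. Reduction = 100·(1 − 0.89715761) = 10.2842%.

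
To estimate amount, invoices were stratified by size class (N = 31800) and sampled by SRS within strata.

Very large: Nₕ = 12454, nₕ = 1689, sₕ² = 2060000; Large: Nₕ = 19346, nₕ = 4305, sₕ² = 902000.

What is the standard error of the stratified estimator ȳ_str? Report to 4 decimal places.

14.8993

Var(ȳ_str) = Σₕ Wₕ²(1 − fₕ)sₕ²/nₕ with Wₕ = Nₕ/N, N = 31800.
Very large: Wₕ = 0.39163522; term = 0.39163522²·(1 − 0.13561908)·2060000/1689 = 161.69859.
Large: Wₕ = 0.60836478; term = 0.60836478²·(1 − 0.22252662)·902000/4305 = 60.290243.
Sum = 221.98883.
SE = √(221.98883) = 14.8993.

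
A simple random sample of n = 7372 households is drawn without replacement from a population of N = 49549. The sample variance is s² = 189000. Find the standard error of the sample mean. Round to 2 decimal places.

Under SRS without replacement, Var(ȳ) = (1 − f)·s²/n with f = n/N = 7372/49549 = 0.14878201.
Var(ȳ) = (1 − 0.14878201)·189000/7372 = 0.85121799·25.637547 = 21.823142.
SE(ȳ) = √(21.823142) = 4.67.

4.67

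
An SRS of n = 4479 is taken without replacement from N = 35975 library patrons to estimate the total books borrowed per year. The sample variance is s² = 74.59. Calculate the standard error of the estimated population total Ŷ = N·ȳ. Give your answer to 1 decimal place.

4343.9

Var(Ŷ) = N²·Var(ȳ) = N²·(1 − n/N)·s²/n.
f = 4479/35975 = 0.12450313; Var(ȳ) = 0.87549687·74.59/4479 = 0.014579887.
Var(Ŷ) = 35975² · 0.014579887 = 1.8869299 × 10^7.
SE(Ŷ) = √(1.8869299 × 10^7) = 4343.9.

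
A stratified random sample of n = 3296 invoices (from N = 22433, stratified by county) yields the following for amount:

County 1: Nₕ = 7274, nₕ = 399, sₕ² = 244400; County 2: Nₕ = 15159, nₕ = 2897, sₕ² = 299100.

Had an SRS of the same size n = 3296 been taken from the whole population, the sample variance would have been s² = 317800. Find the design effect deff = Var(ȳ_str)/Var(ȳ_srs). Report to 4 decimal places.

Var(ȳ_str) = Σ Wₕ²(1−fₕ)sₕ²/nₕ with Wₕ = Nₕ/22433:
  County 1: (7274/22433)²·(1−399/7274)·244400/399 = 60.86948
  County 2: (15159/22433)²·(1−2897/15159)·299100/2897 = 38.135116
  → Var(ȳ_str) = 99.004596.
Var(ȳ_srs) = (1 − 3296/22433)·317800/3296 = 82.253273.
deff = 99.004596 / 82.253273 = 1.2037.

1.2037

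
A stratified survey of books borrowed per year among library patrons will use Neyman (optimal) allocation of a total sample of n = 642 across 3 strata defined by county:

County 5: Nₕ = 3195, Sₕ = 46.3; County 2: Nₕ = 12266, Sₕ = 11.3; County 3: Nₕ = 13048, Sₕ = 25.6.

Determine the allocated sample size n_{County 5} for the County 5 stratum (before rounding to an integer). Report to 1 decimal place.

Neyman allocation: nₕ = n·NₕSₕ / Σⱼ NⱼSⱼ.
Σ NⱼSⱼ = 3195·46.3 + 12266·11.3 + 13048·25.6 = 620563.1.
n_{County 5} = 642·3195·46.3 / 620563.1 = 153.0.

153.0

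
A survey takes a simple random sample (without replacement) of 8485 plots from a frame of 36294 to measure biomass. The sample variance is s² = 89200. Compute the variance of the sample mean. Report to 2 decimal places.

Under SRS without replacement, Var(ȳ) = (1 − f)·s²/n with f = n/N = 8485/36294 = 0.23378520.
Var(ȳ) = (1 − 0.23378520)·89200/8485 = 0.76621480·10.512669 = 8.0549629.

8.05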